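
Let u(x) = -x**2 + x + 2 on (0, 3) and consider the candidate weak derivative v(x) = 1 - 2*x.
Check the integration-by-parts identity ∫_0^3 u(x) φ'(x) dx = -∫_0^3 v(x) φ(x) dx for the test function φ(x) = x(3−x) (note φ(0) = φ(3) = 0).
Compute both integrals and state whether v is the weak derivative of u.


LHS = 9, RHS = 9. Yes, v = u' weakly.

u(x) = -x**2 + x + 2, classical derivative u'(x) = 1 - 2*x.
φ(x) = x(3−x), so φ'(x) = 3 - 2*x.
Note φ(0) = φ(3) = 0, so the boundary term u·φ vanishes.
LHS = ∫_0^3 u(x) φ'(x) dx = ∫_0^3 (2*x^3 - 5*x^2 - x + 6) dx. Term by term:
  ∫_0^3 2*x^3 dx = 81/2;  ∫_0^3 -5*x^2 dx = -45;  ∫_0^3 -x dx = -9/2;
  ∫_0^3 6 dx = 18.
Sum: 81/2 − 45 − 9/2 + 18 = 9.
So LHS = 9.
∫_0^3 v(x) φ(x) dx = ∫_0^3 (2*x^3 - 7*x^2 + 3*x) dx. Term by term:
  ∫_0^3 2*x^3 dx = 81/2;  ∫_0^3 -7*x^2 dx = -63;  ∫_0^3 3*x dx = 27/2.
Sum: 81/2 − 63 + 27/2 = -9.
So RHS = -∫_0^3 v(x) φ(x) dx = 9.
LHS = RHS, so the identity holds for this test φ.
Moreover u is smooth here and v(x) = u'(x) = 1 - 2*x pointwise, so the identity holds for every test function. Hence v is the weak derivative of u.


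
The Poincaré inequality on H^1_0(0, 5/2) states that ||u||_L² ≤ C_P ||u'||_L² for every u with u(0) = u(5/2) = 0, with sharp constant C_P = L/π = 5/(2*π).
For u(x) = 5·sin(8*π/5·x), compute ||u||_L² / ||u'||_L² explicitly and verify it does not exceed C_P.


||u||_L² / ||u'||_L² = 5/(8*π) < C_P = 5/(2*π).

u(x) = 5·sin(8*π/5·x), so u'(x) = 8*π*cos(8*π*x/5).
Writing u(x) = A·sin(kπx/L) with A = 5 and k = 4, use ∫_0^L sin²(kπx/L) dx = L/2 and ∫_0^L cos²(kπx/L) dx = L/2.
u² = 25·sin²(8*π/5·x) and (u')² = 64*π^2·cos²(8*π/5·x), and each of sin², cos² integrates to L/2 = 5/4 over (0, 5/2).
∫_0^5/2 u² dx = 125/4, so ||u||_L² = 5*sqrt(5)/2.
∫_0^5/2 (u')² dx = 80*π^2, so ||u'||_L² = 4*sqrt(5)*π.
Ratio ||u||_L² / ||u'||_L² = 5/(8*π).
Sharp Poincaré constant on H^1_0(0, 5/2) is C_P = L/π = 5/(2*π), achieved by sin(2*π/5·x).
This is the k = 4 harmonic; the ratio L/(kπ) is strictly less than C_P = L/π, consistent with the sharp inequality ||u||_L² ≤ C_P ||u'||_L².


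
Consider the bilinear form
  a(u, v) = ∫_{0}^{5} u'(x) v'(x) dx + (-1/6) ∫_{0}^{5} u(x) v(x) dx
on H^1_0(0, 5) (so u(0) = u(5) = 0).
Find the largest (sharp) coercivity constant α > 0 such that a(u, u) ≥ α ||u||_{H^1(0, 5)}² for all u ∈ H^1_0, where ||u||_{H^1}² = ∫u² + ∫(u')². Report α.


α = (-25/6 + π^2)/(π^2 + 25)

Coercivity of a(·,·) on H^1_0(0, 5) means a(u, u) ≥ α ||u||_{H^1}² for every u ∈ H^1_0.
The interval has length L = 5, and Poincaré/coercivity depend only on L. Here a(u, u) = ∫(u')² + (-1/6)·∫u².
Here c = -1/6 < 0 with |c| < (π/L)² = π^2/25, so coercivity still holds. The condition a(u,u) ≥ α||u||_{H^1}² reads (1−α)∫(u')² ≥ (α−c)∫u². Any admissible α is ≤ 1 (rapidly oscillating u have ∫u²/∫(u')² → 0), and α = 1 would force 0 ≥ (1−c)∫u², impossible since c < 1; so 1−α > 0. By the sharp Poincaré inequality on H^1_0 of an interval of length L, ∫(u')² ≥ (π/L)²∫u² with equality for the first sine mode sin(π(x−x₀)/L) (x₀ the left endpoint), so the inequality holds for all u iff (1−α)(π/L)² ≥ α − c, i.e. α ≤ ((π/L)² + c)/((π/L)² + 1) = (1 + c(L/π)²)/(1 + (L/π)²). (Direct route, valid since c ≤ 0: Poincaré gives c∫u² ≥ c(L/π)²∫(u')², so a(u,u) ≥ (1 + c(L/π)²)∫(u')², while ||u||_{H^1}² ≤ (1 + (L/π)²)∫(u')²; dividing yields the same α.) With (π/L)² = π^2/25 and c = -1/6, the largest admissible constant is α = ((π/L)² + c)/((π/L)² + 1).
Simplifying, α = (-25/6 + π^2)/(π^2 + 25).


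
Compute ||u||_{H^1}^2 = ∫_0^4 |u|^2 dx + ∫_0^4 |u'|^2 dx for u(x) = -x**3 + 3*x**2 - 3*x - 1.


||u||_{H^1}^2 = 29672/35

The H^1 norm (squared) on an interval (0, L) is
  ||u||_{H^1}^2 = ∫_0^L u(x)^2 dx + ∫_0^L u'(x)^2 dx.
Compute u'(x) = -3*x**2 + 6*x - 3.
Then u(x)^2 = x**6 - 6*x**5 + 15*x**4 - 16*x**3 + 3*x**2 + 6*x + 1 and u'(x)^2 = 9*x**4 - 36*x**3 + 54*x**2 - 36*x + 9.
Integrate each monomial from 0 to 4 using ∫_0^4 c·x^n dx = c·4^(n+1)/(n+1):
  ∫_0^4 u(x)^2 dx = ∫_0^4 (x^6 - 6*x^5 + 15*x^4 - 16*x^3 + 3*x^2 + 6*x + 1) dx. Term by term:
    ∫_0^4 x^6 dx = 16384/7;  ∫_0^4 -6*x^5 dx = -4096;  ∫_0^4 15*x^4 dx = 3072;
    ∫_0^4 -16*x^3 dx = -1024;  ∫_0^4 3*x^2 dx = 64;  ∫_0^4 6*x dx = 48;
    ∫_0^4 1 dx = 4.
  Sum: 16384/7 − 4096 + 3072 − 1024 + 64 + 48 + 4 = 2860/7.
  ∫_0^4 u'(x)^2 dx = ∫_0^4 (9*x^4 - 36*x^3 + 54*x^2 - 36*x + 9) dx. Term by term:
    ∫_0^4 9*x^4 dx = 9216/5;  ∫_0^4 -36*x^3 dx = -2304;  ∫_0^4 54*x^2 dx = 1152;
    ∫_0^4 -36*x dx = -288;  ∫_0^4 9 dx = 36.
  Sum: 9216/5 − 2304 + 1152 − 288 + 36 = 2196/5.
Adding: ||u||_{H^1}^2 = 2860/7 + 2196/5 = 29672/35.


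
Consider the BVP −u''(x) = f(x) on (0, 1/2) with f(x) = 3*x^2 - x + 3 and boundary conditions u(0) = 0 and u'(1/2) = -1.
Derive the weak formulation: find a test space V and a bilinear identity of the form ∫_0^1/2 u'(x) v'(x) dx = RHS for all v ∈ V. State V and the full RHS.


V = {v ∈ H^1(0, 1/2) : v(0) = 0} (test functions vanish at x = 0 where u is specified); weak form: ∫_0^1/2 u'v' dx = ∫_0^1/2 (3*x^2 - x + 3) v dx − v(1/2) for all v ∈ V.

Multiply both sides by a test function v and integrate from 0 to 1/2:
  ∫_0^1/2 −u''(x) v(x) dx = ∫_0^1/2 f(x) v(x) dx.
Integrate the LHS by parts once:
  ∫_0^1/2 −u'' v dx = −[u'(x) v(x)]_0^1/2 + ∫_0^1/2 u'(x) v'(x) dx.
Thus ∫_0^1/2 u'(x) v'(x) dx = ∫_0^1/2 f(x) v(x) dx + [u'(x) v(x)]_0^1/2.
Choose V so that boundary terms are either known or forced to vanish.
Mixed BC: u(0) = 0 (Dirichlet) and u'(1/2) = -1 (Neumann). Define V = {v ∈ H^1(0, 1/2) : v(0) = 0}. Then [u' v]_0^1/2 = u'(1/2)·v(1/2) − u'(0)·0 = − v(1/2).
Weak formulation: find u (satisfying any essential BC) such that ∫_0^1/2 u'(x) v'(x) dx = ∫_0^1/2 f v dx − v(1/2) for all v ∈ V (Dirichlet at 0 absorbed into V; Neumann datum at x = 1/2 contributes the boundary term).
Substituting f(x) = 3*x^2 - x + 3, the right-hand side is ∫_0^1/2 (3*x^2 - x + 3) v dx − v(1/2).


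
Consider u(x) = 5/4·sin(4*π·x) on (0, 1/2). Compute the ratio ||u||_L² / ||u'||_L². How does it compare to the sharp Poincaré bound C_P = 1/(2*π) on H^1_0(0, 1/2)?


||u||_L² / ||u'||_L² = 1/(4*π) < C_P = 1/(2*π).

u(x) = 5/4·sin(4*π·x), so u'(x) = 5*π*cos(4*π*x).
Writing u(x) = A·sin(kπx/L) with A = 5/4 and k = 2, use ∫_0^L sin²(kπx/L) dx = L/2 and ∫_0^L cos²(kπx/L) dx = L/2.
u² = 25/16·sin²(4*π·x) and (u')² = 25*π^2·cos²(4*π·x), and each of sin², cos² integrates to L/2 = 1/4 over (0, 1/2).
∫_0^1/2 u² dx = 25/64, so ||u||_L² = 5/8.
∫_0^1/2 (u')² dx = 25*π^2/4, so ||u'||_L² = 5*π/2.
Ratio ||u||_L² / ||u'||_L² = 1/(4*π).
Sharp Poincaré constant on H^1_0(0, 1/2) is C_P = L/π = 1/(2*π), achieved by sin(2*π·x).
This is the k = 2 harmonic; the ratio L/(kπ) is strictly less than C_P = L/π, consistent with the sharp inequality ||u||_L² ≤ C_P ||u'||_L².


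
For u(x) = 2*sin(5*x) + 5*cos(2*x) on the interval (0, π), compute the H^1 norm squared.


||u||_{H^1(0,π)}^2 = 1000/21 + 229*π/2

u'(x) = -10*sin(2*x) + 10*cos(5*x).
Expand u² and (u')² and integrate term by term on (0, π), using: for integers n ≥ 1, ∫_0^π sin²(nx) dx = ∫_0^π cos²(nx) dx = π/2; for n ≠ n', ∫_0^π sin(nx)sin(n'x) dx = ∫_0^π cos(nx)cos(n'x) dx = 0; and by product-to-sum, ∫_0^π sin(nx)cos(n'x) dx = ½∫_0^π [sin((n+n')x) + sin((n−n')x)] dx, which is 0 when n+n' is even and 2n/(n²−n'²) when n+n' is odd (it need not vanish on (0, π)).
  u² squared terms: (2)²·∫sin(5x)² dx = 4·π/2 = 2*π;  (5)²·∫cos(2x)² dx = 25·π/2 = 25*π/2.
  u² cross terms: 2·(2)·(5)·∫sin(5x)·cos(2x) dx = 20·(10/21) = 200/21.
  So ∫_0^π u² dx = 2*π + 25*π/2 + 200/21 = 200/21 + 29*π/2.
  (u')² squared terms: (-10)²·∫sin(2x)² dx = 100·π/2 = 50*π;  (10)²·∫cos(5x)² dx = 100·π/2 = 50*π.
  (u')² cross terms: 2·(-10)·(10)·∫sin(2x)·cos(5x) dx = -200·(-4/21) = 800/21.
  So ∫_0^π (u')² dx = 50*π + 50*π + 800/21 = 800/21 + 100*π.
||u||_{H^1}^2 = (200/21 + 29*π/2) + (800/21 + 100*π) = 1000/21 + 229*π/2.


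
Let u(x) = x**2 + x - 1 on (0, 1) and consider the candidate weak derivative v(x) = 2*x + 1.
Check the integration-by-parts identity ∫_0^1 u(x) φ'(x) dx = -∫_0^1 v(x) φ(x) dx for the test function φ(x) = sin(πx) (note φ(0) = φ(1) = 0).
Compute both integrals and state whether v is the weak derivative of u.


LHS = -4/π, RHS = -4/π. Yes, v = u' weakly.

u(x) = x**2 + x - 1, classical derivative u'(x) = 2*x + 1.
φ(x) = sin(πx), so φ'(x) = π*cos(π*x).
Note φ(0) = φ(1) = 0, so the boundary term u·φ vanishes.
LHS = ∫_0^1 u(x) φ'(x) dx = ∫_0^1 (π*x^2*cos(π*x) + π*x*cos(π*x) - π*cos(π*x)) dx. Term by term:
  ∫_0^1 -π*cos(π*x) dx = 0;  ∫_0^1 π*x*cos(π*x) dx = -2/π;  ∫_0^1 π*x^2*cos(π*x) dx = -2/π.
Sum: 0 − 2/π − 2/π = -4/π.
So LHS = -4/π.
∫_0^1 v(x) φ(x) dx = ∫_0^1 (2*x*sin(π*x) + sin(π*x)) dx. Term by term:
  ∫_0^1 2*x*sin(π*x) dx = 2/π;  ∫_0^1 sin(π*x) dx = 2/π.
Sum: 2/π + 2/π = 4/π.
So RHS = -∫_0^1 v(x) φ(x) dx = -4/π.
LHS = RHS, so the identity holds for this test φ.
Moreover u is smooth here and v(x) = u'(x) = 2*x + 1 pointwise, so the identity holds for every test function. Hence v is the weak derivative of u.


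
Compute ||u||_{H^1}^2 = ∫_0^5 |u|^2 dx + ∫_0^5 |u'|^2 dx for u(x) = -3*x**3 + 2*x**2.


||u||_{H^1}^2 = 2346500/21

The H^1 norm (squared) on an interval (0, L) is
  ||u||_{H^1}^2 = ∫_0^L u(x)^2 dx + ∫_0^L u'(x)^2 dx.
Compute u'(x) = -9*x**2 + 4*x.
Then u(x)^2 = 9*x**6 - 12*x**5 + 4*x**4 and u'(x)^2 = 81*x**4 - 72*x**3 + 16*x**2.
Integrate each monomial from 0 to 5 using ∫_0^5 c·x^n dx = c·5^(n+1)/(n+1):
  ∫_0^5 u(x)^2 dx = ∫_0^5 (9*x^6 - 12*x^5 + 4*x^4) dx. Term by term:
    ∫_0^5 9*x^6 dx = 703125/7;  ∫_0^5 -12*x^5 dx = -31250;  ∫_0^5 4*x^4 dx = 2500.
  Sum: 703125/7 − 31250 + 2500 = 501875/7.
  ∫_0^5 u'(x)^2 dx = ∫_0^5 (81*x^4 - 72*x^3 + 16*x^2) dx. Term by term:
    ∫_0^5 81*x^4 dx = 50625;  ∫_0^5 -72*x^3 dx = -11250;  ∫_0^5 16*x^2 dx = 2000/3.
  Sum: 50625 − 11250 + 2000/3 = 120125/3.
Adding: ||u||_{H^1}^2 = 501875/7 + 120125/3 = 2346500/21.


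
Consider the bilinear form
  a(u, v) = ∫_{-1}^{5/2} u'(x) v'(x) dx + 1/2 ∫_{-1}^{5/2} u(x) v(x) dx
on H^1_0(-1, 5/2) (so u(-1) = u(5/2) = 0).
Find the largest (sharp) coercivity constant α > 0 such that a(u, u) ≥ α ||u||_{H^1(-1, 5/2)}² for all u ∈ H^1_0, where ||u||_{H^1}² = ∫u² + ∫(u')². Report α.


α = (49 + 8*π^2)/(2*(4*π^2 + 49))

Coercivity of a(·,·) on H^1_0(-1, 5/2) means a(u, u) ≥ α ||u||_{H^1}² for every u ∈ H^1_0.
The interval has length L = 7/2, and Poincaré/coercivity depend only on L. Here a(u, u) = ∫(u')² + (1/2)·∫u².
Here 0 < c = 1/2 < 1. The condition a(u,u) ≥ α||u||_{H^1}² reads (1−α)∫(u')² ≥ (α−c)∫u². Any admissible α is ≤ 1 (rapidly oscillating u have ∫u²/∫(u')² → 0), and α = 1 would force 0 ≥ (1−c)∫u², impossible since c < 1; so 1−α > 0. By the sharp Poincaré inequality on H^1_0 of an interval of length L, ∫(u')² ≥ (π/L)²∫u² with equality for the first sine mode sin(π(x−x₀)/L) (x₀ the left endpoint), so the inequality holds for all u iff (1−α)(π/L)² ≥ α − c, i.e. α ≤ ((π/L)² + c)/((π/L)² + 1) = (1 + c(L/π)²)/(1 + (L/π)²). With (π/L)² = 4*π^2/49 and c = 1/2, the largest admissible constant is α = ((π/L)² + c)/((π/L)² + 1).
Simplifying, α = (49 + 8*π^2)/(2*(4*π^2 + 49)).


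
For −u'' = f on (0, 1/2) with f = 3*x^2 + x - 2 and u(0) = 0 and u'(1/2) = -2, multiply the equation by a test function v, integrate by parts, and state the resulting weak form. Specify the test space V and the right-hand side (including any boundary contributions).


V = {v ∈ H^1(0, 1/2) : v(0) = 0} (test functions vanish at x = 0 where u is specified); weak form: ∫_0^1/2 u'v' dx = ∫_0^1/2 (3*x^2 + x - 2) v dx − 2·v(1/2) for all v ∈ V.

Multiply both sides by a test function v and integrate from 0 to 1/2:
  ∫_0^1/2 −u''(x) v(x) dx = ∫_0^1/2 f(x) v(x) dx.
Integrate the LHS by parts once:
  ∫_0^1/2 −u'' v dx = −[u'(x) v(x)]_0^1/2 + ∫_0^1/2 u'(x) v'(x) dx.
Thus ∫_0^1/2 u'(x) v'(x) dx = ∫_0^1/2 f(x) v(x) dx + [u'(x) v(x)]_0^1/2.
Choose V so that boundary terms are either known or forced to vanish.
Mixed BC: u(0) = 0 (Dirichlet) and u'(1/2) = -2 (Neumann). Define V = {v ∈ H^1(0, 1/2) : v(0) = 0}. Then [u' v]_0^1/2 = u'(1/2)·v(1/2) − u'(0)·0 = − 2·v(1/2).
Weak formulation: find u (satisfying any essential BC) such that ∫_0^1/2 u'(x) v'(x) dx = ∫_0^1/2 f v dx − 2·v(1/2) for all v ∈ V (Dirichlet at 0 absorbed into V; Neumann datum at x = 1/2 contributes the boundary term).
Substituting f(x) = 3*x^2 + x - 2, the right-hand side is ∫_0^1/2 (3*x^2 + x - 2) v dx − 2·v(1/2).


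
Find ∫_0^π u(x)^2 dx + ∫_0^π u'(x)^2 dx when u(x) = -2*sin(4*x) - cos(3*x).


||u||_{H^1(0,π)}^2 = 320/7 + 39*π

u'(x) = 3*sin(3*x) - 8*cos(4*x).
Expand u² and (u')² and integrate term by term on (0, π), using: for integers n ≥ 1, ∫_0^π sin²(nx) dx = ∫_0^π cos²(nx) dx = π/2; for n ≠ n', ∫_0^π sin(nx)sin(n'x) dx = ∫_0^π cos(nx)cos(n'x) dx = 0; and by product-to-sum, ∫_0^π sin(nx)cos(n'x) dx = ½∫_0^π [sin((n+n')x) + sin((n−n')x)] dx, which is 0 when n+n' is even and 2n/(n²−n'²) when n+n' is odd (it need not vanish on (0, π)).
  u² squared terms: (-1)²·∫cos(3x)² dx = 1·π/2 = π/2;  (-2)²·∫sin(4x)² dx = 4·π/2 = 2*π.
  u² cross terms: 2·(-1)·(-2)·∫cos(3x)·sin(4x) dx = 4·(8/7) = 32/7.
  So ∫_0^π u² dx = π/2 + 2*π + 32/7 = 32/7 + 5*π/2.
  (u')² squared terms: (-8)²·∫cos(4x)² dx = 64·π/2 = 32*π;  (3)²·∫sin(3x)² dx = 9·π/2 = 9*π/2.
  (u')² cross terms: 2·(-8)·(3)·∫cos(4x)·sin(3x) dx = -48·(-6/7) = 288/7.
  So ∫_0^π (u')² dx = 32*π + 9*π/2 + 288/7 = 288/7 + 73*π/2.
||u||_{H^1}^2 = (32/7 + 5*π/2) + (288/7 + 73*π/2) = 320/7 + 39*π.


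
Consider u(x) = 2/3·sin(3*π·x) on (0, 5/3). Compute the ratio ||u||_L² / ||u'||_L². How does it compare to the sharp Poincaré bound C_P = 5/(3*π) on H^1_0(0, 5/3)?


||u||_L² / ||u'||_L² = 1/(3*π) < C_P = 5/(3*π).

u(x) = 2/3·sin(3*π·x), so u'(x) = 2*π*cos(3*π*x).
Writing u(x) = A·sin(kπx/L) with A = 2/3 and k = 5, use ∫_0^L sin²(kπx/L) dx = L/2 and ∫_0^L cos²(kπx/L) dx = L/2.
u² = 4/9·sin²(3*π·x) and (u')² = 4*π^2·cos²(3*π·x), and each of sin², cos² integrates to L/2 = 5/6 over (0, 5/3).
∫_0^5/3 u² dx = 10/27, so ||u||_L² = sqrt(30)/9.
∫_0^5/3 (u')² dx = 10*π^2/3, so ||u'||_L² = sqrt(30)*π/3.
Ratio ||u||_L² / ||u'||_L² = 1/(3*π).
Sharp Poincaré constant on H^1_0(0, 5/3) is C_P = L/π = 5/(3*π), achieved by sin(3*π/5·x).
This is the k = 5 harmonic; the ratio L/(kπ) is strictly less than C_P = L/π, consistent with the sharp inequality ||u||_L² ≤ C_P ||u'||_L².


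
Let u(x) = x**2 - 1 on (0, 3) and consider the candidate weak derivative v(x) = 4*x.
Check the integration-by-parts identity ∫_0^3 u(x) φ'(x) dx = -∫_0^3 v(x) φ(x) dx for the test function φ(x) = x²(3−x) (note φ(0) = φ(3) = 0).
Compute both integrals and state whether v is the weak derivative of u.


LHS = -243/10, RHS = -243/5. No, v is not the weak derivative of u.

u(x) = x**2 - 1, classical derivative u'(x) = 2*x.
φ(x) = x²(3−x), so φ'(x) = 3*x*(2 - x).
Note φ(0) = φ(3) = 0, so the boundary term u·φ vanishes.
LHS = ∫_0^3 u(x) φ'(x) dx = ∫_0^3 (-3*x^4 + 6*x^3 + 3*x^2 - 6*x) dx. Term by term:
  ∫_0^3 -3*x^4 dx = -729/5;  ∫_0^3 6*x^3 dx = 243/2;  ∫_0^3 3*x^2 dx = 27;
  ∫_0^3 -6*x dx = -27.
Sum: -729/5 + 243/2 + 27 − 27 = -243/10.
So LHS = -243/10.
∫_0^3 v(x) φ(x) dx = ∫_0^3 (-4*x^4 + 12*x^3) dx. Term by term:
  ∫_0^3 -4*x^4 dx = -972/5;  ∫_0^3 12*x^3 dx = 243.
Sum: -972/5 + 243 = 243/5.
So RHS = -∫_0^3 v(x) φ(x) dx = -243/5.
LHS − RHS = 243/10 ≠ 0, so the identity fails.
(For a valid weak derivative the identity must hold for EVERY test function, in particular this one. The failure shows v is NOT the weak derivative of u.)
Correct weak derivative would be u'(x) = 2*x.


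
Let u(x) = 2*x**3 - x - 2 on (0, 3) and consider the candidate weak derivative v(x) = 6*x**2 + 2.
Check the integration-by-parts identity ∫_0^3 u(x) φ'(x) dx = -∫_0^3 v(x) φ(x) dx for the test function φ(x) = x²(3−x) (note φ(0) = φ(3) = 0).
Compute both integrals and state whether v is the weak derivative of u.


LHS = -2781/20, RHS = -1593/10. No, v is not the weak derivative of u.

u(x) = 2*x**3 - x - 2, classical derivative u'(x) = 6*x**2 - 1.
φ(x) = x²(3−x), so φ'(x) = 3*x*(2 - x).
Note φ(0) = φ(3) = 0, so the boundary term u·φ vanishes.
LHS = ∫_0^3 u(x) φ'(x) dx = ∫_0^3 (-6*x^5 + 12*x^4 + 3*x^3 - 12*x) dx. Term by term:
  ∫_0^3 -6*x^5 dx = -729;  ∫_0^3 12*x^4 dx = 2916/5;  ∫_0^3 3*x^3 dx = 243/4;
  ∫_0^3 -12*x dx = -54.
Sum: -729 + 2916/5 + 243/4 − 54 = -2781/20.
So LHS = -2781/20.
∫_0^3 v(x) φ(x) dx = ∫_0^3 (-6*x^5 + 18*x^4 - 2*x^3 + 6*x^2) dx. Term by term:
  ∫_0^3 -6*x^5 dx = -729;  ∫_0^3 18*x^4 dx = 4374/5;  ∫_0^3 -2*x^3 dx = -81/2;
  ∫_0^3 6*x^2 dx = 54.
Sum: -729 + 4374/5 − 81/2 + 54 = 1593/10.
So RHS = -∫_0^3 v(x) φ(x) dx = -1593/10.
LHS − RHS = 81/4 ≠ 0, so the identity fails.
(For a valid weak derivative the identity must hold for EVERY test function, in particular this one. The failure shows v is NOT the weak derivative of u.)
Correct weak derivative would be u'(x) = 6*x**2 - 1.


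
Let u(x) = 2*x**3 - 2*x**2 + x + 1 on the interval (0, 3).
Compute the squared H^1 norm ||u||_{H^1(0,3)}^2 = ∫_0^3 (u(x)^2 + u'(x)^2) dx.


||u||_{H^1}^2 = 57684/35

The H^1 norm (squared) on an interval (0, L) is
  ||u||_{H^1}^2 = ∫_0^L u(x)^2 dx + ∫_0^L u'(x)^2 dx.
Compute u'(x) = 6*x**2 - 4*x + 1.
Then u(x)^2 = 4*x**6 - 8*x**5 + 8*x**4 - 3*x**2 + 2*x + 1 and u'(x)^2 = 36*x**4 - 48*x**3 + 28*x**2 - 8*x + 1.
Integrate each monomial from 0 to 3 using ∫_0^3 c·x^n dx = c·3^(n+1)/(n+1):
  ∫_0^3 u(x)^2 dx = ∫_0^3 (4*x^6 - 8*x^5 + 8*x^4 - 3*x^2 + 2*x + 1) dx. Term by term:
    ∫_0^3 4*x^6 dx = 8748/7;  ∫_0^3 -8*x^5 dx = -972;  ∫_0^3 8*x^4 dx = 1944/5;
    ∫_0^3 -3*x^2 dx = -27;  ∫_0^3 2*x dx = 9;  ∫_0^3 1 dx = 3.
  Sum: 8748/7 − 972 + 1944/5 − 27 + 9 + 3 = 22803/35.
  ∫_0^3 u'(x)^2 dx = ∫_0^3 (36*x^4 - 48*x^3 + 28*x^2 - 8*x + 1) dx. Term by term:
    ∫_0^3 36*x^4 dx = 8748/5;  ∫_0^3 -48*x^3 dx = -972;  ∫_0^3 28*x^2 dx = 252;
    ∫_0^3 -8*x dx = -36;  ∫_0^3 1 dx = 3.
  Sum: 8748/5 − 972 + 252 − 36 + 3 = 4983/5.
Adding: ||u||_{H^1}^2 = 22803/35 + 4983/5 = 57684/35.


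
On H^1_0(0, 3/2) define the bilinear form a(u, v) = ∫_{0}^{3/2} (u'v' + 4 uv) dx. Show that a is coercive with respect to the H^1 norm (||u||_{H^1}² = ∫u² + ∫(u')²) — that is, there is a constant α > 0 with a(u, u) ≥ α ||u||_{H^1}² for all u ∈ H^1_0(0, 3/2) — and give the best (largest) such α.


α = 1

Coercivity of a(·,·) on H^1_0(0, 3/2) means a(u, u) ≥ α ||u||_{H^1}² for every u ∈ H^1_0.
The interval has length L = 3/2, and Poincaré/coercivity depend only on L. Here a(u, u) = ∫(u')² + (4)·∫u².
Here c = 4 ≥ 1, so a(u,u) = ∫(u')² + c∫u² ≥ ∫(u')² + ∫u² = ||u||_{H^1}², i.e. α = 1 works. No larger α is possible: a(u,u) ≥ α||u||_{H^1}² means (1−α)∫(u')² ≥ (α−c)∫u², and for the modes u_n = sin(nπ(x−x₀)/L) (x₀ the left endpoint) one has ∫u_n²/∫(u_n')² = (L/(nπ))² → 0, so a(u_n,u_n)/||u_n||_{H^1}² → 1. Hence the optimal constant is α = 1.
Therefore α = 1.


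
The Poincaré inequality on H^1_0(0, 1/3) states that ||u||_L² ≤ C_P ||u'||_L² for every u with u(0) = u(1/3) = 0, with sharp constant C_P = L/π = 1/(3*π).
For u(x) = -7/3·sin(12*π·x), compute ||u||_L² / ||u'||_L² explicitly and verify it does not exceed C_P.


||u||_L² / ||u'||_L² = 1/(12*π) < C_P = 1/(3*π).

u(x) = -7/3·sin(12*π·x), so u'(x) = -28*π*cos(12*π*x).
Writing u(x) = A·sin(kπx/L) with A = -7/3 and k = 4, use ∫_0^L sin²(kπx/L) dx = L/2 and ∫_0^L cos²(kπx/L) dx = L/2.
u² = 49/9·sin²(12*π·x) and (u')² = 784*π^2·cos²(12*π·x), and each of sin², cos² integrates to L/2 = 1/6 over (0, 1/3).
∫_0^1/3 u² dx = 49/54, so ||u||_L² = 7*sqrt(6)/18.
∫_0^1/3 (u')² dx = 392*π^2/3, so ||u'||_L² = 14*sqrt(6)*π/3.
Ratio ||u||_L² / ||u'||_L² = 1/(12*π).
Sharp Poincaré constant on H^1_0(0, 1/3) is C_P = L/π = 1/(3*π), achieved by sin(3*π·x).
This is the k = 4 harmonic; the ratio L/(kπ) is strictly less than C_P = L/π, consistent with the sharp inequality ||u||_L² ≤ C_P ||u'||_L².


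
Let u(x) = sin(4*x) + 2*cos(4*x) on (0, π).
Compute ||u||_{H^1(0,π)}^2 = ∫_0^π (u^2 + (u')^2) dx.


||u||_{H^1(0,π)}^2 = 85*π/2

u'(x) = -8*sin(4*x) + 4*cos(4*x).
Expand u² and (u')² and integrate term by term on (0, π), using: for integers n ≥ 1, ∫_0^π sin²(nx) dx = ∫_0^π cos²(nx) dx = π/2; for n ≠ n', ∫_0^π sin(nx)sin(n'x) dx = ∫_0^π cos(nx)cos(n'x) dx = 0; and by product-to-sum, ∫_0^π sin(nx)cos(n'x) dx = ½∫_0^π [sin((n+n')x) + sin((n−n')x)] dx, which is 0 when n+n' is even and 2n/(n²−n'²) when n+n' is odd (it need not vanish on (0, π)).
  u² squared terms: (2)²·∫cos(4x)² dx = 4·π/2 = 2*π;  (1)²·∫sin(4x)² dx = 1·π/2 = π/2.
  u² cross terms: 2·(2)·(1)·∫cos(4x)·sin(4x) dx = 4·(0) = 0.
  So ∫_0^π u² dx = 2*π + π/2 + 0 = 5*π/2.
  (u')² squared terms: (-8)²·∫sin(4x)² dx = 64·π/2 = 32*π;  (4)²·∫cos(4x)² dx = 16·π/2 = 8*π.
  (u')² cross terms: 2·(-8)·(4)·∫sin(4x)·cos(4x) dx = -64·(0) = 0.
  So ∫_0^π (u')² dx = 32*π + 8*π + 0 = 40*π.
||u||_{H^1}^2 = (5*π/2) + (40*π) = 85*π/2.


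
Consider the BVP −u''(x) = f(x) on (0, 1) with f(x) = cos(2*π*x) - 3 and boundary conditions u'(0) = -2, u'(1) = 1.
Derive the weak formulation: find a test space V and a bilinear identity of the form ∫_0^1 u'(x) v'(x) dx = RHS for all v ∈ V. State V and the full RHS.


V = H^1(0, 1) (v unrestricted at boundary; u is determined up to an additive constant); weak form: ∫_0^1 u'v' dx = ∫_0^1 (cos(2*π*x) - 3) v dx + v(1) + 2·v(0) for all v ∈ V.

Multiply both sides by a test function v and integrate from 0 to 1:
  ∫_0^1 −u''(x) v(x) dx = ∫_0^1 f(x) v(x) dx.
Integrate the LHS by parts once:
  ∫_0^1 −u'' v dx = −[u'(x) v(x)]_0^1 + ∫_0^1 u'(x) v'(x) dx.
Thus ∫_0^1 u'(x) v'(x) dx = ∫_0^1 f(x) v(x) dx + [u'(x) v(x)]_0^1.
Choose V so that boundary terms are either known or forced to vanish.
u has inhomogeneous Neumann u'(0) = -2, u'(1) = 1. [u' v]_0^1 = (1)·v(1) − (-2)·v(0) = v(1) + 2·v(0). Take V = H^1(0, 1); boundary term becomes part of RHS.
Weak formulation: find u (satisfying any essential BC) such that ∫_0^1 u'(x) v'(x) dx = ∫_0^1 f v dx + v(1) + 2·v(0) for all v ∈ V (Neumann data are natural BCs: they enter the RHS as boundary terms).
Substituting f(x) = cos(2*π*x) - 3, the right-hand side is ∫_0^1 (cos(2*π*x) - 3) v dx + v(1) + 2·v(0).
Compatibility check (pure Neumann): taking v ≡ 1 ∈ V gives 0 = ∫_0^1 f dx + (1) − (-2), i.e. ∫_0^1 f dx must equal u'(0) − u'(1) = -3. Indeed ∫_0^1 (cos(2*π*x) - 3) dx = -3, so the data are compatible. The solution is then unique only up to an additive constant (fix it e.g. by requiring ∫_0^1 u dx = 0).


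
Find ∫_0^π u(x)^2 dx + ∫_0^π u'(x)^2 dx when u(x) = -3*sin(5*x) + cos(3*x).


||u||_{H^1(0,π)}^2 = 122*π

u'(x) = -3*sin(3*x) - 15*cos(5*x).
Expand u² and (u')² and integrate term by term on (0, π), using: for integers n ≥ 1, ∫_0^π sin²(nx) dx = ∫_0^π cos²(nx) dx = π/2; for n ≠ n', ∫_0^π sin(nx)sin(n'x) dx = ∫_0^π cos(nx)cos(n'x) dx = 0; and by product-to-sum, ∫_0^π sin(nx)cos(n'x) dx = ½∫_0^π [sin((n+n')x) + sin((n−n')x)] dx, which is 0 when n+n' is even and 2n/(n²−n'²) when n+n' is odd (it need not vanish on (0, π)).
  u² squared terms: (-3)²·∫sin(5x)² dx = 9·π/2 = 9*π/2;  (1)²·∫cos(3x)² dx = 1·π/2 = π/2.
  u² cross terms: 2·(-3)·(1)·∫sin(5x)·cos(3x) dx = -6·(0) = 0.
  So ∫_0^π u² dx = 9*π/2 + π/2 + 0 = 5*π.
  (u')² squared terms: (-15)²·∫cos(5x)² dx = 225·π/2 = 225*π/2;  (-3)²·∫sin(3x)² dx = 9·π/2 = 9*π/2.
  (u')² cross terms: 2·(-15)·(-3)·∫cos(5x)·sin(3x) dx = 90·(0) = 0.
  So ∫_0^π (u')² dx = 225*π/2 + 9*π/2 + 0 = 117*π.
||u||_{H^1}^2 = (5*π) + (117*π) = 122*π.


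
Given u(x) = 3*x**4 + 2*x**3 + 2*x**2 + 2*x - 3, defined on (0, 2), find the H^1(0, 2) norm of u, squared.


||u||_{H^1}^2 = 720802/105

The H^1 norm (squared) on an interval (0, L) is
  ||u||_{H^1}^2 = ∫_0^L u(x)^2 dx + ∫_0^L u'(x)^2 dx.
Compute u'(x) = 12*x**3 + 6*x**2 + 4*x + 2.
Then u(x)^2 = 9*x**8 + 12*x**7 + 16*x**6 + 20*x**5 - 6*x**4 - 4*x**3 - 8*x**2 - 12*x + 9 and u'(x)^2 = 144*x**6 + 144*x**5 + 132*x**4 + 96*x**3 + 40*x**2 + 16*x + 4.
Integrate each monomial from 0 to 2 using ∫_0^2 c·x^n dx = c·2^(n+1)/(n+1):
  ∫_0^2 u(x)^2 dx = ∫_0^2 (9*x^8 + 12*x^7 + 16*x^6 + 20*x^5 - 6*x^4 - 4*x^3 - 8*x^2 - 12*x + 9) dx. Term by term:
    ∫_0^2 9*x^8 dx = 512;  ∫_0^2 12*x^7 dx = 384;  ∫_0^2 16*x^6 dx = 2048/7;
    ∫_0^2 20*x^5 dx = 640/3;  ∫_0^2 -6*x^4 dx = -192/5;  ∫_0^2 -4*x^3 dx = -16;
    ∫_0^2 -8*x^2 dx = -64/3;  ∫_0^2 -12*x dx = -24;  ∫_0^2 9 dx = 18.
  Sum: 512 + 384 + 2048/7 + 640/3 − 192/5 − 16 − 64/3 − 24 + 18 = 46206/35.
  ∫_0^2 u'(x)^2 dx = ∫_0^2 (144*x^6 + 144*x^5 + 132*x^4 + 96*x^3 + 40*x^2 + 16*x + 4) dx. Term by term:
    ∫_0^2 144*x^6 dx = 18432/7;  ∫_0^2 144*x^5 dx = 1536;  ∫_0^2 132*x^4 dx = 4224/5;
    ∫_0^2 96*x^3 dx = 384;  ∫_0^2 40*x^2 dx = 320/3;  ∫_0^2 16*x dx = 32;
    ∫_0^2 4 dx = 8.
  Sum: 18432/7 + 1536 + 4224/5 + 384 + 320/3 + 32 + 8 = 582184/105.
Adding: ||u||_{H^1}^2 = 46206/35 + 582184/105 = 720802/105.


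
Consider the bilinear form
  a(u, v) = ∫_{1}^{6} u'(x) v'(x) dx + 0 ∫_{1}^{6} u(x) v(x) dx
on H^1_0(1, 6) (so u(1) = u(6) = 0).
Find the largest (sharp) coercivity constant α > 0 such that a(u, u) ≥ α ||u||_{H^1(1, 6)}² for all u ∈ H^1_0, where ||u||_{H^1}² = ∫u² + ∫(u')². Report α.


α = π^2/(π^2 + 25)

Coercivity of a(·,·) on H^1_0(1, 6) means a(u, u) ≥ α ||u||_{H^1}² for every u ∈ H^1_0.
The interval has length L = 5, and Poincaré/coercivity depend only on L. Here a(u, u) = ∫(u')² + (0)·∫u².
Here c = 0, so a(u,u) = ∫(u')² alone. The condition a(u,u) ≥ α||u||_{H^1}² reads (1−α)∫(u')² ≥ (α−c)∫u². Any admissible α is ≤ 1 (rapidly oscillating u have ∫u²/∫(u')² → 0), and α = 1 would force 0 ≥ (1−c)∫u², impossible since c < 1; so 1−α > 0. By the sharp Poincaré inequality on H^1_0 of an interval of length L, ∫(u')² ≥ (π/L)²∫u² with equality for the first sine mode sin(π(x−x₀)/L) (x₀ the left endpoint), so the inequality holds for all u iff (1−α)(π/L)² ≥ α − c, i.e. α ≤ ((π/L)² + c)/((π/L)² + 1) = (1 + c(L/π)²)/(1 + (L/π)²). (Direct route, valid since c ≤ 0: Poincaré gives c∫u² ≥ c(L/π)²∫(u')², so a(u,u) ≥ (1 + c(L/π)²)∫(u')², while ||u||_{H^1}² ≤ (1 + (L/π)²)∫(u')²; dividing yields the same α.) With (π/L)² = π^2/25 and c = 0, the largest admissible constant is α = ((π/L)² + c)/((π/L)² + 1).
Simplifying, α = π^2/(π^2 + 25).


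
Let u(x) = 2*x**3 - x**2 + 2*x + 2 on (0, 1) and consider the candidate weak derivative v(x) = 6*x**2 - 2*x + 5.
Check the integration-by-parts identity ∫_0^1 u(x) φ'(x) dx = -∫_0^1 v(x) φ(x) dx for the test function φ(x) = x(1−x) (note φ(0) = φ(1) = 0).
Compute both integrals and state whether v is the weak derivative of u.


LHS = -7/15, RHS = -29/30. No, v is not the weak derivative of u.

u(x) = 2*x**3 - x**2 + 2*x + 2, classical derivative u'(x) = 6*x**2 - 2*x + 2.
φ(x) = x(1−x), so φ'(x) = 1 - 2*x.
Note φ(0) = φ(1) = 0, so the boundary term u·φ vanishes.
LHS = ∫_0^1 u(x) φ'(x) dx = ∫_0^1 (-4*x^4 + 4*x^3 - 5*x^2 - 2*x + 2) dx. Term by term:
  ∫_0^1 -4*x^4 dx = -4/5;  ∫_0^1 4*x^3 dx = 1;  ∫_0^1 -5*x^2 dx = -5/3;
  ∫_0^1 -2*x dx = -1;  ∫_0^1 2 dx = 2.
Sum: -4/5 + 1 − 5/3 − 1 + 2 = -7/15.
So LHS = -7/15.
∫_0^1 v(x) φ(x) dx = ∫_0^1 (-6*x^4 + 8*x^3 - 7*x^2 + 5*x) dx. Term by term:
  ∫_0^1 -6*x^4 dx = -6/5;  ∫_0^1 8*x^3 dx = 2;  ∫_0^1 -7*x^2 dx = -7/3;
  ∫_0^1 5*x dx = 5/2.
Sum: -6/5 + 2 − 7/3 + 5/2 = 29/30.
So RHS = -∫_0^1 v(x) φ(x) dx = -29/30.
LHS − RHS = 1/2 ≠ 0, so the identity fails.
(For a valid weak derivative the identity must hold for EVERY test function, in particular this one. The failure shows v is NOT the weak derivative of u.)
Correct weak derivative would be u'(x) = 6*x**2 - 2*x + 2.


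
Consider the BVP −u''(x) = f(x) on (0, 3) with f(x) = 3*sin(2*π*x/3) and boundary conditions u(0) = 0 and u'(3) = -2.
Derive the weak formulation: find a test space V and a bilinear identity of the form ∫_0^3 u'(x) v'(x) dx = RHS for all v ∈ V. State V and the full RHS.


V = {v ∈ H^1(0, 3) : v(0) = 0} (test functions vanish at x = 0 where u is specified); weak form: ∫_0^3 u'v' dx = ∫_0^3 (3*sin(2*π*x/3)) v dx − 2·v(3) for all v ∈ V.

Multiply both sides by a test function v and integrate from 0 to 3:
  ∫_0^3 −u''(x) v(x) dx = ∫_0^3 f(x) v(x) dx.
Integrate the LHS by parts once:
  ∫_0^3 −u'' v dx = −[u'(x) v(x)]_0^3 + ∫_0^3 u'(x) v'(x) dx.
Thus ∫_0^3 u'(x) v'(x) dx = ∫_0^3 f(x) v(x) dx + [u'(x) v(x)]_0^3.
Choose V so that boundary terms are either known or forced to vanish.
Mixed BC: u(0) = 0 (Dirichlet) and u'(3) = -2 (Neumann). Define V = {v ∈ H^1(0, 3) : v(0) = 0}. Then [u' v]_0^3 = u'(3)·v(3) − u'(0)·0 = − 2·v(3).
Weak formulation: find u (satisfying any essential BC) such that ∫_0^3 u'(x) v'(x) dx = ∫_0^3 f v dx − 2·v(3) for all v ∈ V (Dirichlet at 0 absorbed into V; Neumann datum at x = 3 contributes the boundary term).
Substituting f(x) = 3*sin(2*π*x/3), the right-hand side is ∫_0^3 (3*sin(2*π*x/3)) v dx − 2·v(3).


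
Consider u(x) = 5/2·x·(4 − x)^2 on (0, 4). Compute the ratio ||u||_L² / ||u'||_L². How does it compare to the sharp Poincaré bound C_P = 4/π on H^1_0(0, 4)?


||u||_L² / ||u'||_L² = 2*sqrt(14)/7 < C_P = 4/π.

u(x) = 5/2·x·(4 − x)^2, so u'(x) = 5*(x/2 - 2)*(3*x - 4).
u(x) = 5/2·x·(4 − x)^2 vanishes at x = 0 and x = 4, so u ∈ H^1_0(0, 4). Differentiate via the product rule and integrate the resulting polynomials term by term.
  ∫_0^4 u² dx = ∫_0^4 (25*x^6/4 - 100*x^5 + 600*x^4 - 1600*x^3 + 1600*x^2) dx. Term by term:
    ∫_0^4 25*x^6/4 dx = 102400/7;  ∫_0^4 -100*x^5 dx = -204800/3;  ∫_0^4 600*x^4 dx = 122880;
    ∫_0^4 -1600*x^3 dx = -102400;  ∫_0^4 1600*x^2 dx = 102400/3.
  Sum: 102400/7 − 204800/3 + 122880 − 102400 + 102400/3 = 20480/21.
  ∫_0^4 (u')² dx = ∫_0^4 (225*x^4/4 - 600*x^3 + 2200*x^2 - 3200*x + 1600) dx. Term by term:
    ∫_0^4 225*x^4/4 dx = 11520;  ∫_0^4 -600*x^3 dx = -38400;  ∫_0^4 2200*x^2 dx = 140800/3;
    ∫_0^4 -3200*x dx = -25600;  ∫_0^4 1600 dx = 6400.
  Sum: 11520 − 38400 + 140800/3 − 25600 + 6400 = 2560/3.
∫_0^4 u² dx = 20480/21, so ||u||_L² = 64*sqrt(105)/21.
∫_0^4 (u')² dx = 2560/3, so ||u'||_L² = 16*sqrt(30)/3.
Ratio ||u||_L² / ||u'||_L² = 2*sqrt(14)/7.
Sharp Poincaré constant on H^1_0(0, 4) is C_P = L/π = 4/π, achieved by sin(π/4·x).
A polynomial bump cannot attain the sharp Poincaré constant (only the first sine eigenfunction does), so the ratio is strictly less than C_P, consistent with ||u||_L² ≤ C_P ||u'||_L².


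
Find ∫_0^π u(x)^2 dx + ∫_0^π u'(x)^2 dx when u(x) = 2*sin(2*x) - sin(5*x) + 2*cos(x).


||u||_{H^1(0,π)}^2 = 64/3 + 27*π

u'(x) = -2*sin(x) + 4*cos(2*x) - 5*cos(5*x).
Expand u² and (u')² and integrate term by term on (0, π), using: for integers n ≥ 1, ∫_0^π sin²(nx) dx = ∫_0^π cos²(nx) dx = π/2; for n ≠ n', ∫_0^π sin(nx)sin(n'x) dx = ∫_0^π cos(nx)cos(n'x) dx = 0; and by product-to-sum, ∫_0^π sin(nx)cos(n'x) dx = ½∫_0^π [sin((n+n')x) + sin((n−n')x)] dx, which is 0 when n+n' is even and 2n/(n²−n'²) when n+n' is odd (it need not vanish on (0, π)).
  u² squared terms: (-1)²·∫sin(5x)² dx = 1·π/2 = π/2;  (2)²·∫cos(x)² dx = 4·π/2 = 2*π;  (2)²·∫sin(2x)² dx = 4·π/2 = 2*π.
  u² cross terms: 2·(-1)·(2)·∫sin(5x)·cos(x) dx = -4·(0) = 0;  2·(-1)·(2)·∫sin(5x)·sin(2x) dx = -4·(0) = 0;  2·(2)·(2)·∫cos(x)·sin(2x) dx = 8·(4/3) = 32/3.
  So ∫_0^π u² dx = π/2 + 2*π + 2*π + 0 + 0 + 32/3 = 32/3 + 9*π/2.
  (u')² squared terms: (-5)²·∫cos(5x)² dx = 25·π/2 = 25*π/2;  (-2)²·∫sin(x)² dx = 4·π/2 = 2*π;  (4)²·∫cos(2x)² dx = 16·π/2 = 8*π.
  (u')² cross terms: 2·(-5)·(-2)·∫cos(5x)·sin(x) dx = 20·(0) = 0;  2·(-5)·(4)·∫cos(5x)·cos(2x) dx = -40·(0) = 0;  2·(-2)·(4)·∫sin(x)·cos(2x) dx = -16·(-2/3) = 32/3.
  So ∫_0^π (u')² dx = 25*π/2 + 2*π + 8*π + 0 + 0 + 32/3 = 32/3 + 45*π/2.
||u||_{H^1}^2 = (32/3 + 9*π/2) + (32/3 + 45*π/2) = 64/3 + 27*π.


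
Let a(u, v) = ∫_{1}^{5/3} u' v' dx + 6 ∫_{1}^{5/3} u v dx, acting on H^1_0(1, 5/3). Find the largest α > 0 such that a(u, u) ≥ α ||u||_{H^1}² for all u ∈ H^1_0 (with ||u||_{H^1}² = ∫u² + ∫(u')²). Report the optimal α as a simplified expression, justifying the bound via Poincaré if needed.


α = 1

Coercivity of a(·,·) on H^1_0(1, 5/3) means a(u, u) ≥ α ||u||_{H^1}² for every u ∈ H^1_0.
The interval has length L = 2/3, and Poincaré/coercivity depend only on L. Here a(u, u) = ∫(u')² + (6)·∫u².
Here c = 6 ≥ 1, so a(u,u) = ∫(u')² + c∫u² ≥ ∫(u')² + ∫u² = ||u||_{H^1}², i.e. α = 1 works. No larger α is possible: a(u,u) ≥ α||u||_{H^1}² means (1−α)∫(u')² ≥ (α−c)∫u², and for the modes u_n = sin(nπ(x−x₀)/L) (x₀ the left endpoint) one has ∫u_n²/∫(u_n')² = (L/(nπ))² → 0, so a(u_n,u_n)/||u_n||_{H^1}² → 1. Hence the optimal constant is α = 1.
Therefore α = 1.


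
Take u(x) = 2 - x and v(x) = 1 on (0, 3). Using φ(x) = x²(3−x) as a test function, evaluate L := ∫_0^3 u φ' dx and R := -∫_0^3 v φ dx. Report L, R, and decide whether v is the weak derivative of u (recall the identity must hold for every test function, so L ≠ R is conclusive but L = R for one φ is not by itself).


LHS = 27/4, RHS = -27/4. No, v is not the weak derivative of u.

u(x) = 2 - x, classical derivative u'(x) = -1.
φ(x) = x²(3−x), so φ'(x) = 3*x*(2 - x).
Note φ(0) = φ(3) = 0, so the boundary term u·φ vanishes.
LHS = ∫_0^3 u(x) φ'(x) dx = ∫_0^3 (3*x^3 - 12*x^2 + 12*x) dx. Term by term:
  ∫_0^3 3*x^3 dx = 243/4;  ∫_0^3 -12*x^2 dx = -108;  ∫_0^3 12*x dx = 54.
Sum: 243/4 − 108 + 54 = 27/4.
So LHS = 27/4.
∫_0^3 v(x) φ(x) dx = ∫_0^3 (-x^3 + 3*x^2) dx. Term by term:
  ∫_0^3 -x^3 dx = -81/4;  ∫_0^3 3*x^2 dx = 27.
Sum: -81/4 + 27 = 27/4.
So RHS = -∫_0^3 v(x) φ(x) dx = -27/4.
LHS − RHS = 27/2 ≠ 0, so the identity fails.
(For a valid weak derivative the identity must hold for EVERY test function, in particular this one. The failure shows v is NOT the weak derivative of u.)
Correct weak derivative would be u'(x) = -1.


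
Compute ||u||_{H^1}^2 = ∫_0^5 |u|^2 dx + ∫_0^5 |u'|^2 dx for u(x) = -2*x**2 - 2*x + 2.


||u||_{H^1}^2 = 4390

The H^1 norm (squared) on an interval (0, L) is
  ||u||_{H^1}^2 = ∫_0^L u(x)^2 dx + ∫_0^L u'(x)^2 dx.
Compute u'(x) = -4*x - 2.
Then u(x)^2 = 4*x**4 + 8*x**3 - 4*x**2 - 8*x + 4 and u'(x)^2 = 16*x**2 + 16*x + 4.
Integrate each monomial from 0 to 5 using ∫_0^5 c·x^n dx = c·5^(n+1)/(n+1):
  ∫_0^5 u(x)^2 dx = ∫_0^5 (4*x^4 + 8*x^3 - 4*x^2 - 8*x + 4) dx. Term by term:
    ∫_0^5 4*x^4 dx = 2500;  ∫_0^5 8*x^3 dx = 1250;  ∫_0^5 -4*x^2 dx = -500/3;
    ∫_0^5 -8*x dx = -100;  ∫_0^5 4 dx = 20.
  Sum: 2500 + 1250 − 500/3 − 100 + 20 = 10510/3.
  ∫_0^5 u'(x)^2 dx = ∫_0^5 (16*x^2 + 16*x + 4) dx. Term by term:
    ∫_0^5 16*x^2 dx = 2000/3;  ∫_0^5 16*x dx = 200;  ∫_0^5 4 dx = 20.
  Sum: 2000/3 + 200 + 20 = 2660/3.
Adding: ||u||_{H^1}^2 = 10510/3 + 2660/3 = 4390.


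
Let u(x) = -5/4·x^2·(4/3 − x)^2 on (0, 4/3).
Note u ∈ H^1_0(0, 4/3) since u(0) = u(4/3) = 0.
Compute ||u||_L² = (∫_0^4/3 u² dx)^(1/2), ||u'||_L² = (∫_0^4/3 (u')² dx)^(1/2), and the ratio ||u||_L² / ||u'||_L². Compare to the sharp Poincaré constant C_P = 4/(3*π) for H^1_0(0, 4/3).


||u||_L² / ||u'||_L² = 2*sqrt(3)/9 < C_P = 4/(3*π).

u(x) = -5/4·x^2·(4/3 − x)^2, so u'(x) = 5*x*(-9*x^2 + 18*x - 8)/9.
u(x) = -5/4·x^2·(4/3 − x)^2 vanishes at x = 0 and x = 4/3, so u ∈ H^1_0(0, 4/3). Differentiate via the product rule and integrate the resulting polynomials term by term.
  ∫_0^4/3 u² dx = ∫_0^4/3 (25*x^8/16 - 25*x^7/3 + 50*x^6/3 - 400*x^5/27 + 400*x^4/81) dx. Term by term:
    ∫_0^4/3 25*x^8/16 dx = 409600/177147;  ∫_0^4/3 -25*x^7/3 dx = -204800/19683;  ∫_0^4/3 50*x^6/3 dx = 819200/45927;
    ∫_0^4/3 -400*x^5/27 dx = -819200/59049;  ∫_0^4/3 400*x^4/81 dx = 81920/19683.
  Sum: 409600/177147 − 204800/19683 + 819200/45927 − 819200/59049 + 81920/19683 = 40960/1240029.
  ∫_0^4/3 (u')² dx = ∫_0^4/3 (25*x^6 - 100*x^5 + 1300*x^4/9 - 800*x^3/9 + 1600*x^2/81) dx. Term by term:
    ∫_0^4/3 25*x^6 dx = 409600/15309;  ∫_0^4/3 -100*x^5 dx = -204800/2187;  ∫_0^4/3 1300*x^4/9 dx = 266240/2187;
    ∫_0^4/3 -800*x^3/9 dx = -51200/729;  ∫_0^4/3 1600*x^2/81 dx = 102400/6561.
  Sum: 409600/15309 − 204800/2187 + 266240/2187 − 51200/729 + 102400/6561 = 10240/45927.
∫_0^4/3 u² dx = 40960/1240029, so ||u||_L² = 64*sqrt(210)/5103.
∫_0^4/3 (u')² dx = 10240/45927, so ||u'||_L² = 32*sqrt(70)/567.
Ratio ||u||_L² / ||u'||_L² = 2*sqrt(3)/9.
Sharp Poincaré constant on H^1_0(0, 4/3) is C_P = L/π = 4/(3*π), achieved by sin(3*π/4·x).
A polynomial bump cannot attain the sharp Poincaré constant (only the first sine eigenfunction does), so the ratio is strictly less than C_P, consistent with ||u||_L² ≤ C_P ||u'||_L².


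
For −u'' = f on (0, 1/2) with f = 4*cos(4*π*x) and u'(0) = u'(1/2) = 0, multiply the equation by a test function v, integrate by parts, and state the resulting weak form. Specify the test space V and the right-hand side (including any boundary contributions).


V = H^1(0, 1/2) (no boundary constraint on v; u is determined up to an additive constant); weak form: ∫_0^1/2 u'v' dx = ∫_0^1/2 (4*cos(4*π*x)) v dx for all v ∈ V.

Multiply both sides by a test function v and integrate from 0 to 1/2:
  ∫_0^1/2 −u''(x) v(x) dx = ∫_0^1/2 f(x) v(x) dx.
Integrate the LHS by parts once:
  ∫_0^1/2 −u'' v dx = −[u'(x) v(x)]_0^1/2 + ∫_0^1/2 u'(x) v'(x) dx.
Thus ∫_0^1/2 u'(x) v'(x) dx = ∫_0^1/2 f(x) v(x) dx + [u'(x) v(x)]_0^1/2.
Choose V so that boundary terms are either known or forced to vanish.
u has homogeneous Neumann: u'(0) = u'(1/2) = 0. So [u' v]_0^1/2 = 0·v(1/2) − 0·v(0) = 0 for any v; take V = H^1(0, 1/2).
Weak formulation: find u (satisfying any essential BC) such that ∫_0^1/2 u'(x) v'(x) dx = ∫_0^1/2 f v dx for all v ∈ V (homogeneous Neumann, so boundary terms vanish).
Substituting f(x) = 4*cos(4*π*x), the right-hand side is ∫_0^1/2 (4*cos(4*π*x)) v dx.
Compatibility check (pure Neumann): taking v ≡ 1 ∈ V gives 0 = ∫_0^1/2 f dx + (0) − (0), i.e. ∫_0^1/2 f dx must equal u'(0) − u'(1/2) = 0. Indeed ∫_0^1/2 (4*cos(4*π*x)) dx = 0, so the data are compatible. The solution is then unique only up to an additive constant (fix it e.g. by requiring ∫_0^1/2 u dx = 0).


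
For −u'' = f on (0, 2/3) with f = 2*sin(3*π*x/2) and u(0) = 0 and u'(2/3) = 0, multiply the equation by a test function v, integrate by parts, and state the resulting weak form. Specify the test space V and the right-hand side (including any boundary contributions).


V = {v ∈ H^1(0, 2/3) : v(0) = 0} (test functions vanish at x = 0 where u is specified); weak form: ∫_0^2/3 u'v' dx = ∫_0^2/3 (2*sin(3*π*x/2)) v dx for all v ∈ V.

Multiply both sides by a test function v and integrate from 0 to 2/3:
  ∫_0^2/3 −u''(x) v(x) dx = ∫_0^2/3 f(x) v(x) dx.
Integrate the LHS by parts once:
  ∫_0^2/3 −u'' v dx = −[u'(x) v(x)]_0^2/3 + ∫_0^2/3 u'(x) v'(x) dx.
Thus ∫_0^2/3 u'(x) v'(x) dx = ∫_0^2/3 f(x) v(x) dx + [u'(x) v(x)]_0^2/3.
Choose V so that boundary terms are either known or forced to vanish.
Mixed BC: u(0) = 0 (Dirichlet) and u'(2/3) = 0 (Neumann). Define V = {v ∈ H^1(0, 2/3) : v(0) = 0}. Then [u' v]_0^2/3 = u'(2/3)·v(2/3) − u'(0)·0 = 0.
Weak formulation: find u (satisfying any essential BC) such that ∫_0^2/3 u'(x) v'(x) dx = ∫_0^2/3 f v dx for all v ∈ V (Dirichlet at 0 absorbed into V; the Neumann datum at x = 2/3 is zero, so no boundary term remains).
Substituting f(x) = 2*sin(3*π*x/2), the right-hand side is ∫_0^2/3 (2*sin(3*π*x/2)) v dx.
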